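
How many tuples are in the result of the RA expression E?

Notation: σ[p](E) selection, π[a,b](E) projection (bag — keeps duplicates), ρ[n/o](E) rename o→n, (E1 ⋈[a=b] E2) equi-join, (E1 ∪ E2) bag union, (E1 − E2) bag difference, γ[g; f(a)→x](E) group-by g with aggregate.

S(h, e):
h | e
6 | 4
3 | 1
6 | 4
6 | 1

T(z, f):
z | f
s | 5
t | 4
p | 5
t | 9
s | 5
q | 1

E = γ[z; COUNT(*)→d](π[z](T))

Row counts bottom-up:
  T → 6
  π[z](T) → 6
  γ[z; COUNT(*)→d](π[z](T)) → 4

|E| = 4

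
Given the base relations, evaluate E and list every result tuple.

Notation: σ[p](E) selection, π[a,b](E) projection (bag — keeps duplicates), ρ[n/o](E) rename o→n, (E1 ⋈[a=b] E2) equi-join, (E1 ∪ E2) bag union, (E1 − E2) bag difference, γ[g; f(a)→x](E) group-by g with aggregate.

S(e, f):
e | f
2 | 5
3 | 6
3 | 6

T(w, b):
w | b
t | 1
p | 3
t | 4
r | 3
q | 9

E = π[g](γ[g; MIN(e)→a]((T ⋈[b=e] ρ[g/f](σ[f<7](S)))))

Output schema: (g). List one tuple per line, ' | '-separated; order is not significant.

Subexpression sizes:
  T → 5
  S → 3
  σ[f<7](S) → 3
  ρ[g/f](σ[f<7](S)) → 3
  (T ⋈[b=e] ρ[g/f](σ[f<7](S))) → 4
  γ[g; MIN(e)→a]((T ⋈[b=e] ρ[g/f](σ[f<7](S)))) → 1
  π[g](γ[g; MIN(e)→a]((T ⋈[b=e] ρ[g/f](σ[f<7](S))))) → 1

== RESULT ==
g
6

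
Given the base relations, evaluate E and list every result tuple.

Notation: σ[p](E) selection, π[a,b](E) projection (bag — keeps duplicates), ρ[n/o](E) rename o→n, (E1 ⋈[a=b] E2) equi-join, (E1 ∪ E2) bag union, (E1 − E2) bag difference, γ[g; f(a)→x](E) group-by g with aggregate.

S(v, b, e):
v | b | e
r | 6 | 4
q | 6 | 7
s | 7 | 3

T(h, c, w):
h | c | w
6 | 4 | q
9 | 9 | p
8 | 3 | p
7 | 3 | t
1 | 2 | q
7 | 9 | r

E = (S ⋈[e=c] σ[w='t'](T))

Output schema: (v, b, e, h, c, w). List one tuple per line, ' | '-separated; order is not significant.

Subexpression sizes:
  S → 3
  T → 6
  σ[w='t'](T) → 1
  (S ⋈[e=c] σ[w='t'](T)) → 1

== RESULT ==
v | b | e | h | c | w
s | 7 | 3 | 7 | 3 | t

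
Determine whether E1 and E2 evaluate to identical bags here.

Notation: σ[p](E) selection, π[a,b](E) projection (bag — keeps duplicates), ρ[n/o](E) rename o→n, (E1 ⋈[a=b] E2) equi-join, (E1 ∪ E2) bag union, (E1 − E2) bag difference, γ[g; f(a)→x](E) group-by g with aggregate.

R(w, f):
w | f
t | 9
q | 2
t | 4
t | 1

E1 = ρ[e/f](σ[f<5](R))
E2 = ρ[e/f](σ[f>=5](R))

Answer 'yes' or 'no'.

E1 subexpression sizes:
  R → 4
  σ[f<5](R) → 3
  ρ[e/f](σ[f<5](R)) → 3
E2 subexpression sizes:
  R → 4
  σ[f>=5](R) → 1
  ρ[e/f](σ[f>=5](R)) → 1

E1 result:
w | e
q | 2
t | 1
t | 4
E2 result:
w | e
t | 9
Witness: ('t', 9) appears 0× in E1 but 1× in E2.

no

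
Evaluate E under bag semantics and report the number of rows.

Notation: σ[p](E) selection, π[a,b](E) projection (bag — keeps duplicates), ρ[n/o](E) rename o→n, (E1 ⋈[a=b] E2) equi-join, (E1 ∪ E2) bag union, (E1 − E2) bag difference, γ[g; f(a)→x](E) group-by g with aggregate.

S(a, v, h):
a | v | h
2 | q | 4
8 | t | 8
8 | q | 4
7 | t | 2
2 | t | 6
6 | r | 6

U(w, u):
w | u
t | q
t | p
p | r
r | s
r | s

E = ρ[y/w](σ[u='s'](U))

Stepwise |·|:
  U → 5
  σ[u='s'](U) → 2
  ρ[y/w](σ[u='s'](U)) → 2

|E| = 2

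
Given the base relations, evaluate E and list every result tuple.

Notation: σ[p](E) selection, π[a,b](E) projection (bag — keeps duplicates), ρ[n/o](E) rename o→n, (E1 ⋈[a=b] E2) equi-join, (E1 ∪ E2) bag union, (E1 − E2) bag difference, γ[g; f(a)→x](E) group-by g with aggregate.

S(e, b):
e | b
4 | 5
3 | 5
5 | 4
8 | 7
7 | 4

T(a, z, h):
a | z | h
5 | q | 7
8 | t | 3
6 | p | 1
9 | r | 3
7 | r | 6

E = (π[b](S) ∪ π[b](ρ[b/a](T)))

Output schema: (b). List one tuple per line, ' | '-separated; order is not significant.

Row counts bottom-up:
  S → 5
  π[b](S) → 5
  T → 5
  ρ[b/a](T) → 5
  π[b](ρ[b/a](T)) → 5
  (π[b](S) ∪ π[b](ρ[b/a](T))) → 10

== RESULT ==
b
4
4
5
5
5
6
7
7
8
9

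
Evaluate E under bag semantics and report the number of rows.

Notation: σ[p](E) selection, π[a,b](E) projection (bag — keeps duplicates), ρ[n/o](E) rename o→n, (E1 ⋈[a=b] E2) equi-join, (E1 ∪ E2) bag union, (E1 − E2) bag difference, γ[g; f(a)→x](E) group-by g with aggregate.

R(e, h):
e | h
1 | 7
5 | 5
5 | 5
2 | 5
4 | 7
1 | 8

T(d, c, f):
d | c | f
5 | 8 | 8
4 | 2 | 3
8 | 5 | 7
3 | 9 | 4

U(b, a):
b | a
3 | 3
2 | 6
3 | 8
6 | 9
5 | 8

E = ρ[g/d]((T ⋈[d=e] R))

Row counts bottom-up:
  T → 4
  R → 6
  (T ⋈[d=e] R) → 3
  ρ[g/d]((T ⋈[d=e] R)) → 3

|E| = 3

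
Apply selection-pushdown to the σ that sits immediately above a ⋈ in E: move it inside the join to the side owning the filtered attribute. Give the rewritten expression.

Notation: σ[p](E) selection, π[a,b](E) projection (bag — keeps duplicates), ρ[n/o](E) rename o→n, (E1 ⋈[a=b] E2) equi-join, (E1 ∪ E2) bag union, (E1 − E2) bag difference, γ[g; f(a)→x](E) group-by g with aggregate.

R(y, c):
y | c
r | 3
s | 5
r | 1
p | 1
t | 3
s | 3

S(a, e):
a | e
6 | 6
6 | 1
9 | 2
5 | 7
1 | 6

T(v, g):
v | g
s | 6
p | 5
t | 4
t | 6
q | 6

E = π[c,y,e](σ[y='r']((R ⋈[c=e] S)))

σ filters on y, owned by the left side.
E' = π[c,y,e]((σ[y='r'](R) ⋈[c=e] S))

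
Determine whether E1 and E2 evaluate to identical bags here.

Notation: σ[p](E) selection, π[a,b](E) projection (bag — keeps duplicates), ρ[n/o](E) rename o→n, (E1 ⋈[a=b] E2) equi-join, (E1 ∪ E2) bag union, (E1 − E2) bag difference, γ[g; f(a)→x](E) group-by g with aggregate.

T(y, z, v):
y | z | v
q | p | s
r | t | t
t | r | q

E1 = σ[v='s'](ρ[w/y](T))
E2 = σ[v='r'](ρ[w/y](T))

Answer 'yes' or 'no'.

E1 per-node cardinality:
  T → 3
  ρ[w/y](T) → 3
  σ[v='s'](ρ[w/y](T)) → 1
E2 per-node cardinality:
  T → 3
  ρ[w/y](T) → 3
  σ[v='r'](ρ[w/y](T)) → 0

E1 result:
w | z | v
q | p | s
E2 result:
w | z | v
(0 rows)
Witness: ('q', 'p', 's') appears 1× in E1 but 0× in E2.

no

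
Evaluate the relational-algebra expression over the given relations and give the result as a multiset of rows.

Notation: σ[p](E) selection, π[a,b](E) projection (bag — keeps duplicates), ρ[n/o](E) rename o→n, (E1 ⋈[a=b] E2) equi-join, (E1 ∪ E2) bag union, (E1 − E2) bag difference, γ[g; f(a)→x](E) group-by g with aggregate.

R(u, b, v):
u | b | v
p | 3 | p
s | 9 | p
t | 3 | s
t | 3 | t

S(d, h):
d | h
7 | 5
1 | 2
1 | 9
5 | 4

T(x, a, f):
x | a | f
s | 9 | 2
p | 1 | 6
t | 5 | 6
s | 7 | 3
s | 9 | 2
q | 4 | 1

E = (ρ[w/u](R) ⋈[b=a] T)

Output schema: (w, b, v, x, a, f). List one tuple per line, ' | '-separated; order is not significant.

Stepwise |·|:
  R → 4
  ρ[w/u](R) → 4
  T → 6
  (ρ[w/u](R) ⋈[b=a] T) → 2

== RESULT ==
w | b | v | x | a | f
s | 9 | p | s | 9 | 2
s | 9 | p | s | 9 | 2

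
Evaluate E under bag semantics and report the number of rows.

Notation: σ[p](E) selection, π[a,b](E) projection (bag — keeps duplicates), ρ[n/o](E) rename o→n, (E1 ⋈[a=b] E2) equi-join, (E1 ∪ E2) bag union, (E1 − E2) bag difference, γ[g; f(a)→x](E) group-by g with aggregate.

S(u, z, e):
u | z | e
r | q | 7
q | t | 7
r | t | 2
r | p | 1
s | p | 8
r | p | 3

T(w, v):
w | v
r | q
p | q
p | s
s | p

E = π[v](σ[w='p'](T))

Subexpression sizes:
  T → 4
  σ[w='p'](T) → 2
  π[v](σ[w='p'](T)) → 2

|E| = 2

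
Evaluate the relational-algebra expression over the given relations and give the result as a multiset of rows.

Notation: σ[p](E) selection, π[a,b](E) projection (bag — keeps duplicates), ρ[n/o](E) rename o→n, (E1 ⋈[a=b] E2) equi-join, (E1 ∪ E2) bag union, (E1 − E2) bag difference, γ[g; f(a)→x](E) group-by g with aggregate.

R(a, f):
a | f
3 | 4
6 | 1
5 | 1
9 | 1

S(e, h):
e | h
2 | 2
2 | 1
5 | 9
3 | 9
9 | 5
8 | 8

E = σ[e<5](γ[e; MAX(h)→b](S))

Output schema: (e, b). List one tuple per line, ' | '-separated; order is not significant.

Row counts bottom-up:
  S → 6
  γ[e; MAX(h)→b](S) → 5
  σ[e<5](γ[e; MAX(h)→b](S)) → 2

== RESULT ==
e | b
2 | 2
3 | 9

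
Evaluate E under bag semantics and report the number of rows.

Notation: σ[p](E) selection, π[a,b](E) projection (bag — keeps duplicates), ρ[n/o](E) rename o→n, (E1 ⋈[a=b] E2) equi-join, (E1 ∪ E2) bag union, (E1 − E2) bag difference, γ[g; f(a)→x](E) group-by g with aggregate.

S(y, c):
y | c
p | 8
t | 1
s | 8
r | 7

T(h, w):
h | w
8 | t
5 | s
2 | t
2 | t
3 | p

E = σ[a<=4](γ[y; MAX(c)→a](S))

Per-node cardinality:
  S → 4
  γ[y; MAX(c)→a](S) → 4
  σ[a<=4](γ[y; MAX(c)→a](S)) → 1

|E| = 1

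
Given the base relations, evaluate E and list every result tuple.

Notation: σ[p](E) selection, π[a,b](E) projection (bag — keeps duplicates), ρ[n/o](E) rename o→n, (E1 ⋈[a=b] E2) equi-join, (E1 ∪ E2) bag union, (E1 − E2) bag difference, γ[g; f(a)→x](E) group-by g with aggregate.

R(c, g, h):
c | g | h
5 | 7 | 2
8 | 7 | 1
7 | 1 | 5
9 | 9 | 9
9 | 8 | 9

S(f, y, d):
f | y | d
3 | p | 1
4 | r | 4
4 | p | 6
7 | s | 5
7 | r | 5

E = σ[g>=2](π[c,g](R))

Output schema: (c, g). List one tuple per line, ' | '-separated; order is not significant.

Per-node cardinality:
  R → 5
  π[c,g](R) → 5
  σ[g>=2](π[c,g](R)) → 4

== RESULT ==
c | g
5 | 7
8 | 7
9 | 8
9 | 9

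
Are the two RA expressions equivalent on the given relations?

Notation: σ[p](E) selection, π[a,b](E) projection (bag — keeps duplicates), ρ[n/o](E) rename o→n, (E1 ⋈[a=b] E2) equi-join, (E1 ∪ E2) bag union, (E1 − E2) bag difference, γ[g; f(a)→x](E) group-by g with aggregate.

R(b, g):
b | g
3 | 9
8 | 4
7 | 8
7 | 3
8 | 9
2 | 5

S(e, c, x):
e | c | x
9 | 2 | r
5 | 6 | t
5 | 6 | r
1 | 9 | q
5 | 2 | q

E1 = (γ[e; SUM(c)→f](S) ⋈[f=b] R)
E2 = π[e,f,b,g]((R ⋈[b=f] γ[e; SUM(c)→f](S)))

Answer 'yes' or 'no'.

E1 per-node cardinality:
  S → 5
  γ[e; SUM(c)→f](S) → 3
  R → 6
  (γ[e; SUM(c)→f](S) ⋈[f=b] R) → 1
E2 per-node cardinality:
  R → 6
  S → 5
  γ[e; SUM(c)→f](S) → 3
  (R ⋈[b=f] γ[e; SUM(c)→f](S)) → 1
  π[e,f,b,g]((R ⋈[b=f] γ[e; SUM(c)→f](S))) → 1

E1 and E2 produce the same multiset:
e | f | b | g
9 | 2 | 2 | 5

yes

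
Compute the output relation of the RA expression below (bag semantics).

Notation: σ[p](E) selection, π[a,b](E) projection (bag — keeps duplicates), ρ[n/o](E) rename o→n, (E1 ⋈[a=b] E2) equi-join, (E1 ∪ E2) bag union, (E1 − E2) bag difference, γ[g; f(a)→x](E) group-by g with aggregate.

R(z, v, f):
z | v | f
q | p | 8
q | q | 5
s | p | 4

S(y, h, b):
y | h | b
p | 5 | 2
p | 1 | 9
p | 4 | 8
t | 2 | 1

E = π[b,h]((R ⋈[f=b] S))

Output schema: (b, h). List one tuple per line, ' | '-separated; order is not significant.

Subexpression sizes:
  R → 3
  S → 4
  (R ⋈[f=b] S) → 1
  π[b,h]((R ⋈[f=b] S)) → 1

== RESULT ==
b | h
8 | 4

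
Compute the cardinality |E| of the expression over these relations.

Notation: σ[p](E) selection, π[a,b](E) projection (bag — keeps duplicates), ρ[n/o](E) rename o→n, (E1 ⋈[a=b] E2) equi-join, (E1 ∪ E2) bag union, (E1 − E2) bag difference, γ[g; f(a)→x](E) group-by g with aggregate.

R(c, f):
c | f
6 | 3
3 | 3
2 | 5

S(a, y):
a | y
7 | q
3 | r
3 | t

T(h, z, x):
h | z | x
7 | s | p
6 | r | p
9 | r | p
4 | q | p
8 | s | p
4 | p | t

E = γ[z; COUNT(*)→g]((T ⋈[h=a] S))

Subexpression sizes:
  T → 6
  S → 3
  (T ⋈[h=a] S) → 1
  γ[z; COUNT(*)→g]((T ⋈[h=a] S)) → 1

|E| = 1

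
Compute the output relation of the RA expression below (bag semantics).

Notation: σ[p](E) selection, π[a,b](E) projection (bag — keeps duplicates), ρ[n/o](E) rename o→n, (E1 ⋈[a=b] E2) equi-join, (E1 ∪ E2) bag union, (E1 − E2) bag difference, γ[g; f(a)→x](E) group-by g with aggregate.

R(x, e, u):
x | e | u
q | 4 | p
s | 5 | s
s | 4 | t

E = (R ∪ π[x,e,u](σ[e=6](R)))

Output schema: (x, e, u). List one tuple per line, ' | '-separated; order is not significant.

Stepwise |·|:
  R → 3
  R → 3
  σ[e=6](R) → 0
  π[x,e,u](σ[e=6](R)) → 0
  (R ∪ π[x,e,u](σ[e=6](R))) → 3

== RESULT ==
x | e | u
q | 4 | p
s | 4 | t
s | 5 | s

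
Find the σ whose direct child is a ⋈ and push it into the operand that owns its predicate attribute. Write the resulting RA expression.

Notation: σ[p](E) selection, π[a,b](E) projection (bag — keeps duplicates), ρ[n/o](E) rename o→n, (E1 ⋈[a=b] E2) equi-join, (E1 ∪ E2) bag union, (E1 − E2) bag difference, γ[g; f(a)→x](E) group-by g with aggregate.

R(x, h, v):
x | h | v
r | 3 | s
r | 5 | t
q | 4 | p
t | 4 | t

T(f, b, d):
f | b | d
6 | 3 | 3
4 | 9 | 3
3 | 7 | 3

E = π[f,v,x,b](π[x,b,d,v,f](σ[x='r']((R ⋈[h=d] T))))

σ filters on x, owned by the left side.
E' = π[f,v,x,b](π[x,b,d,v,f]((σ[x='r'](R) ⋈[h=d] T)))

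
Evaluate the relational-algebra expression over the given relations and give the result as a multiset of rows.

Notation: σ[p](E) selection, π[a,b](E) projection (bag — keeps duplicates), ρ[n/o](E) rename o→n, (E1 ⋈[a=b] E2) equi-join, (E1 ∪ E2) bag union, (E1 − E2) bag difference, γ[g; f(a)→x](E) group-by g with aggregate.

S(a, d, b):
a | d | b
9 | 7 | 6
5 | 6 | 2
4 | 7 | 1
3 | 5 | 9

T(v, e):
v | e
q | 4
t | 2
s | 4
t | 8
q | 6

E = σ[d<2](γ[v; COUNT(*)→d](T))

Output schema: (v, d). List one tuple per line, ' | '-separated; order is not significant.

Per-node cardinality:
  T → 5
  γ[v; COUNT(*)→d](T) → 3
  σ[d<2](γ[v; COUNT(*)→d](T)) → 1

== RESULT ==
v | d
s | 1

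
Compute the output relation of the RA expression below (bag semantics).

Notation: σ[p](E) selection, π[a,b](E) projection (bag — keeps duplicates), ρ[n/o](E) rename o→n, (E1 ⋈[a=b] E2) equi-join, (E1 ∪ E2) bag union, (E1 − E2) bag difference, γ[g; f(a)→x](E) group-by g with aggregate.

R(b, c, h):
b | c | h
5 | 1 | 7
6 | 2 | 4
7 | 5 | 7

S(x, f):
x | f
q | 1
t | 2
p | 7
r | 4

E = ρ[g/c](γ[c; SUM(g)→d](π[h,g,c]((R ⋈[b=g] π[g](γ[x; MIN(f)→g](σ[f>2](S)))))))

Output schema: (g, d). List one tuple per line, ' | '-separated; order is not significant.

Row counts bottom-up:
  R → 3
  S → 4
  σ[f>2](S) → 2
  γ[x; MIN(f)→g](σ[f>2](S)) → 2
  π[g](γ[x; MIN(f)→g](σ[f>2](S))) → 2
  (R ⋈[b=g] π[g](γ[x; MIN(f)→g](σ[f>2](S)))) → 1
  π[h,g,c]((R ⋈[b=g] π[g](γ[x; MIN(f)→g](σ[f>2](S))))) → 1
  γ[c; SUM(g)→d](π[h,g,c]((R ⋈[b=g] π[g](γ[x; MIN(f)→g](σ[f>2](S)))))) → 1
  ρ[g/c](γ[c; SUM(g)→d](π[h,g,c]((R ⋈[b=g] π[g](γ[x; MIN(f)→g](σ[f>2](S))))))) → 1

== RESULT ==
g | d
5 | 7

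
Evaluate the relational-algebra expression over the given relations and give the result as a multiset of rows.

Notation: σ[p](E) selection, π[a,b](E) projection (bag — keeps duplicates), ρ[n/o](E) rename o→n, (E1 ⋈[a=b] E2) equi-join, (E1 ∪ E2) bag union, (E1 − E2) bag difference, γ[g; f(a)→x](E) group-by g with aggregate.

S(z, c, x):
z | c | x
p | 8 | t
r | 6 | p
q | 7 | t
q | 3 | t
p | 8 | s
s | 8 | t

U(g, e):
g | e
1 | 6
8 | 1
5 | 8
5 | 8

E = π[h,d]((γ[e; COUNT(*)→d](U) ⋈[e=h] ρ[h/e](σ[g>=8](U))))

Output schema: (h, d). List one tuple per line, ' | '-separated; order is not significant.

Per-node cardinality:
  U → 4
  γ[e; COUNT(*)→d](U) → 3
  U → 4
  σ[g>=8](U) → 1
  ρ[h/e](σ[g>=8](U)) → 1
  (γ[e; COUNT(*)→d](U) ⋈[e=h] ρ[h/e](σ[g>=8](U))) → 1
  π[h,d]((γ[e; COUNT(*)→d](U) ⋈[e=h] ρ[h/e](σ[g>=8](U)))) → 1

== RESULT ==
h | d
1 | 1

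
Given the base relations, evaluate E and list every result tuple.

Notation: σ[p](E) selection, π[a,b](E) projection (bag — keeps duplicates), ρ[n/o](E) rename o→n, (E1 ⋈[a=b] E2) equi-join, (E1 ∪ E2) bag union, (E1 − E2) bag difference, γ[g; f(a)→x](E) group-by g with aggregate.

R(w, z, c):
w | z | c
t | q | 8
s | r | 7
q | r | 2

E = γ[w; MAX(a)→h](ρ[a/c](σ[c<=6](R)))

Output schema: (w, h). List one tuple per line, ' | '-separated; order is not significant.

Per-node cardinality:
  R → 3
  σ[c<=6](R) → 1
  ρ[a/c](σ[c<=6](R)) → 1
  γ[w; MAX(a)→h](ρ[a/c](σ[c<=6](R))) → 1

== RESULT ==
w | h
q | 2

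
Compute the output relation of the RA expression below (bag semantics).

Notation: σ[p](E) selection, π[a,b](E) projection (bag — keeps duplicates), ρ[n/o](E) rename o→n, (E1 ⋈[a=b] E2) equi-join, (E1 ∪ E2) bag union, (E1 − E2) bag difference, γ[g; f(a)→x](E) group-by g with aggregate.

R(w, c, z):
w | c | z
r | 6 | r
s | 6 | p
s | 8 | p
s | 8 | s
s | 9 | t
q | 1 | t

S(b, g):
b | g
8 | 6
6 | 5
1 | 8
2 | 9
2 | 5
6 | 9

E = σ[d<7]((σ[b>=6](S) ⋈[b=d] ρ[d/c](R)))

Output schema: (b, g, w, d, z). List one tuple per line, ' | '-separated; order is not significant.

Per-node cardinality:
  S → 6
  σ[b>=6](S) → 3
  R → 6
  ρ[d/c](R) → 6
  (σ[b>=6](S) ⋈[b=d] ρ[d/c](R)) → 6
  σ[d<7]((σ[b>=6](S) ⋈[b=d] ρ[d/c](R))) → 4

== RESULT ==
b | g | w | d | z
6 | 5 | r | 6 | r
6 | 5 | s | 6 | p
6 | 9 | r | 6 | r
6 | 9 | s | 6 | p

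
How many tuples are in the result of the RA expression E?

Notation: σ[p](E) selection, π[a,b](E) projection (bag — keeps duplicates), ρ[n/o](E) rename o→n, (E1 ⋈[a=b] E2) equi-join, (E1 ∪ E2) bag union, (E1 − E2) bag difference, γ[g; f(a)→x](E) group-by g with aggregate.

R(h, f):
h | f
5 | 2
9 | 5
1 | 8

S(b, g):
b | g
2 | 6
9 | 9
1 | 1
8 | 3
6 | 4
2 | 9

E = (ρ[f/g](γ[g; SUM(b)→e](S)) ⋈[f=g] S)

Row counts bottom-up:
  S → 6
  γ[g; SUM(b)→e](S) → 5
  ρ[f/g](γ[g; SUM(b)→e](S)) → 5
  S → 6
  (ρ[f/g](γ[g; SUM(b)→e](S)) ⋈[f=g] S) → 6

|E| = 6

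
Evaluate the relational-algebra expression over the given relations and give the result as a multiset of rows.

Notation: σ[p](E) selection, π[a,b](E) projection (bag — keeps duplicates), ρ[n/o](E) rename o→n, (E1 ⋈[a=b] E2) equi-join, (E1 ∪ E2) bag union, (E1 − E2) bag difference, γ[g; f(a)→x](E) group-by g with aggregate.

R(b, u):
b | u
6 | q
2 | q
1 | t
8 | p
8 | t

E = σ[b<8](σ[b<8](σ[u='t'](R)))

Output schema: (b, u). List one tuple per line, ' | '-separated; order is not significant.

Stepwise |·|:
  R → 5
  σ[u='t'](R) → 2
  σ[b<8](σ[u='t'](R)) → 1
  σ[b<8](σ[b<8](σ[u='t'](R))) → 1

== RESULT ==
b | u
1 | t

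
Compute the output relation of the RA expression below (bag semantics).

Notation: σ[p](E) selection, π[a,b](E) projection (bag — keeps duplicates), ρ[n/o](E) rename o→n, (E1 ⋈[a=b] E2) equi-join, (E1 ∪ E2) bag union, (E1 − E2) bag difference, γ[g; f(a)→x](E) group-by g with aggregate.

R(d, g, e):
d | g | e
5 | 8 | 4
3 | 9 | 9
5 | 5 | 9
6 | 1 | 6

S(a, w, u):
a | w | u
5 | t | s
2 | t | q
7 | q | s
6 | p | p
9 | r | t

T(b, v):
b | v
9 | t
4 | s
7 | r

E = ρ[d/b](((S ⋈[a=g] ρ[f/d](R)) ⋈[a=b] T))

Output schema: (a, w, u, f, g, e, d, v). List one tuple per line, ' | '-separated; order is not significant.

Subexpression sizes:
  S → 5
  R → 4
  ρ[f/d](R) → 4
  (S ⋈[a=g] ρ[f/d](R)) → 2
  T → 3
  ((S ⋈[a=g] ρ[f/d](R)) ⋈[a=b] T) → 1
  ρ[d/b](((S ⋈[a=g] ρ[f/d](R)) ⋈[a=b] T)) → 1

== RESULT ==
a | w | u | f | g | e | d | v
9 | r | t | 3 | 9 | 9 | 9 | t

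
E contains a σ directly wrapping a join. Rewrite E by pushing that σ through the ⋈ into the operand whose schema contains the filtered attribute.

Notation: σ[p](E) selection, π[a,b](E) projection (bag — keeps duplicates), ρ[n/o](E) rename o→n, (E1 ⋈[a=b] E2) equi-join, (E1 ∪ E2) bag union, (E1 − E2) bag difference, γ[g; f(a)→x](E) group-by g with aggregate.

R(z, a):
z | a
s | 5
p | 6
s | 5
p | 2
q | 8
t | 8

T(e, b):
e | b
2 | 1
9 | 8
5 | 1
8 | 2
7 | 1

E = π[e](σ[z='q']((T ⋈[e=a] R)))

σ filters on z, owned by the right side.
E' = π[e]((T ⋈[e=a] σ[z='q'](R)))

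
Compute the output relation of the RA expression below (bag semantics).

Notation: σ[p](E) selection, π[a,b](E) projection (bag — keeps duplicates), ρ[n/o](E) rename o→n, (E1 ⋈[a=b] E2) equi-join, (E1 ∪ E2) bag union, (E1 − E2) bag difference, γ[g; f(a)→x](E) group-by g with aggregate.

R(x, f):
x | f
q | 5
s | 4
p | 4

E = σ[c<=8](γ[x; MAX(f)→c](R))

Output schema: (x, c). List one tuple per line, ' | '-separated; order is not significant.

Subexpression sizes:
  R → 3
  γ[x; MAX(f)→c](R) → 3
  σ[c<=8](γ[x; MAX(f)→c](R)) → 3

== RESULT ==
x | c
p | 4
q | 5
s | 4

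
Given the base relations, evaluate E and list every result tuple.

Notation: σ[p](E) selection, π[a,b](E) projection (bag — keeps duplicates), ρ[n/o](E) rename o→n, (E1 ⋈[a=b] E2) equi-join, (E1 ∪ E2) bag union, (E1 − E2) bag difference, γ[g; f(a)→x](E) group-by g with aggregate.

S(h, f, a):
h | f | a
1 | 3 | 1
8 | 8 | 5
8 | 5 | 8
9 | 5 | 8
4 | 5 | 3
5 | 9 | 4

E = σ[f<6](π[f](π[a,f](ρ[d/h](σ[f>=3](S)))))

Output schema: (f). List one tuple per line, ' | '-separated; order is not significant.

Row counts bottom-up:
  S → 6
  σ[f>=3](S) → 6
  ρ[d/h](σ[f>=3](S)) → 6
  π[a,f](ρ[d/h](σ[f>=3](S))) → 6
  π[f](π[a,f](ρ[d/h](σ[f>=3](S)))) → 6
  σ[f<6](π[f](π[a,f](ρ[d/h](σ[f>=3](S))))) → 4

== RESULT ==
f
3
5
5
5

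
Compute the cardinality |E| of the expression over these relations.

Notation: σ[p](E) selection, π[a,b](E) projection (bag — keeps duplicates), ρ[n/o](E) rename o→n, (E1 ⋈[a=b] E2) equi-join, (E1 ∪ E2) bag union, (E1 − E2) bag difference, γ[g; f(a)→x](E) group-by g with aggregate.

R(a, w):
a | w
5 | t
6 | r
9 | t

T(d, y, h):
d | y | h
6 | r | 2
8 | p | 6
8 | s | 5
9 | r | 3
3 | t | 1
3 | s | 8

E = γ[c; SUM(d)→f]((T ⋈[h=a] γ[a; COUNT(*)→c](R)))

Row counts bottom-up:
  T → 6
  R → 3
  γ[a; COUNT(*)→c](R) → 3
  (T ⋈[h=a] γ[a; COUNT(*)→c](R)) → 2
  γ[c; SUM(d)→f]((T ⋈[h=a] γ[a; COUNT(*)→c](R))) → 1

|E| = 1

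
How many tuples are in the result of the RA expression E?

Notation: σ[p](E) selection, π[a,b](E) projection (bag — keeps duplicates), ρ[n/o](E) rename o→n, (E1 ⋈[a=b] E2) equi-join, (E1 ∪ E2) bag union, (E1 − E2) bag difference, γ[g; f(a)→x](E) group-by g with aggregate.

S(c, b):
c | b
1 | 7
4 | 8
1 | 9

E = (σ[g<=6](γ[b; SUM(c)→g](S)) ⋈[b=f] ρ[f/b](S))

Row counts bottom-up:
  S → 3
  γ[b; SUM(c)→g](S) → 3
  σ[g<=6](γ[b; SUM(c)→g](S)) → 3
  S → 3
  ρ[f/b](S) → 3
  (σ[g<=6](γ[b; SUM(c)→g](S)) ⋈[b=f] ρ[f/b](S)) → 3

|E| = 3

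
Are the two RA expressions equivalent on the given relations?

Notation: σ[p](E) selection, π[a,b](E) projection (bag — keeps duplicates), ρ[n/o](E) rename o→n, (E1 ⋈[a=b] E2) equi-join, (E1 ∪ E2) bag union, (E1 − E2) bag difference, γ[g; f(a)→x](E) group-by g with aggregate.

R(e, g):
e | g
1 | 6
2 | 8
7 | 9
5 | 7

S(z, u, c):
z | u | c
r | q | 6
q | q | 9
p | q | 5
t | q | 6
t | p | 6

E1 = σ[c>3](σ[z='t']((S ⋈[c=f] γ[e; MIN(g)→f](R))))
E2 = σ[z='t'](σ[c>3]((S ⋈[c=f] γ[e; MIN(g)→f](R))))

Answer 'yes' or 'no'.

E1 subexpression sizes:
  S → 5
  R → 4
  γ[e; MIN(g)→f](R) → 4
  (S ⋈[c=f] γ[e; MIN(g)→f](R)) → 4
  σ[z='t']((S ⋈[c=f] γ[e; MIN(g)→f](R))) → 2
  σ[c>3](σ[z='t']((S ⋈[c=f] γ[e; MIN(g)→f](R)))) → 2
E2 subexpression sizes:
  S → 5
  R → 4
  γ[e; MIN(g)→f](R) → 4
  (S ⋈[c=f] γ[e; MIN(g)→f](R)) → 4
  σ[c>3]((S ⋈[c=f] γ[e; MIN(g)→f](R))) → 4
  σ[z='t'](σ[c>3]((S ⋈[c=f] γ[e; MIN(g)→f](R)))) → 2

E1 and E2 produce the same multiset:
z | u | c | e | f
t | p | 6 | 1 | 6
t | q | 6 | 1 | 6

yes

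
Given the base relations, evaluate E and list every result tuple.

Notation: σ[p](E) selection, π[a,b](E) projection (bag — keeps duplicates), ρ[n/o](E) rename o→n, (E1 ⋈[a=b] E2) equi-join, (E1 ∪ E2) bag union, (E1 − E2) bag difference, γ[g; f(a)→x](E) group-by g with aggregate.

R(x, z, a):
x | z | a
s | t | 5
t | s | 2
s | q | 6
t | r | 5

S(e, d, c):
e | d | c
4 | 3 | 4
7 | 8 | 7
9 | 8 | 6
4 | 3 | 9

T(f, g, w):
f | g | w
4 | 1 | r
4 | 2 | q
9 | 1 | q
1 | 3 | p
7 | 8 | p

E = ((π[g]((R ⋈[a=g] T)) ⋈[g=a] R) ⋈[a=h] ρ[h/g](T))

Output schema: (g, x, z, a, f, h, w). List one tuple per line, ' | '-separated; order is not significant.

Row counts bottom-up:
  R → 4
  T → 5
  (R ⋈[a=g] T) → 1
  π[g]((R ⋈[a=g] T)) → 1
  R → 4
  (π[g]((R ⋈[a=g] T)) ⋈[g=a] R) → 1
  T → 5
  ρ[h/g](T) → 5
  ((π[g]((R ⋈[a=g] T)) ⋈[g=a] R) ⋈[a=h] ρ[h/g](T)) → 1

== RESULT ==
g | x | z | a | f | h | w
2 | t | s | 2 | 4 | 2 | q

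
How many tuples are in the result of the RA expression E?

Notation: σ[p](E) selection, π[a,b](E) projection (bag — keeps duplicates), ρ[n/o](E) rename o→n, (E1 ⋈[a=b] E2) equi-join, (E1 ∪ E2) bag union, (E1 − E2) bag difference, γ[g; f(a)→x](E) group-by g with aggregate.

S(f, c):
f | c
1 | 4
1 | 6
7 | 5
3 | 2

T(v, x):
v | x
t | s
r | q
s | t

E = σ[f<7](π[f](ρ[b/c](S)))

Per-node cardinality:
  S → 4
  ρ[b/c](S) → 4
  π[f](ρ[b/c](S)) → 4
  σ[f<7](π[f](ρ[b/c](S))) → 3

|E| = 3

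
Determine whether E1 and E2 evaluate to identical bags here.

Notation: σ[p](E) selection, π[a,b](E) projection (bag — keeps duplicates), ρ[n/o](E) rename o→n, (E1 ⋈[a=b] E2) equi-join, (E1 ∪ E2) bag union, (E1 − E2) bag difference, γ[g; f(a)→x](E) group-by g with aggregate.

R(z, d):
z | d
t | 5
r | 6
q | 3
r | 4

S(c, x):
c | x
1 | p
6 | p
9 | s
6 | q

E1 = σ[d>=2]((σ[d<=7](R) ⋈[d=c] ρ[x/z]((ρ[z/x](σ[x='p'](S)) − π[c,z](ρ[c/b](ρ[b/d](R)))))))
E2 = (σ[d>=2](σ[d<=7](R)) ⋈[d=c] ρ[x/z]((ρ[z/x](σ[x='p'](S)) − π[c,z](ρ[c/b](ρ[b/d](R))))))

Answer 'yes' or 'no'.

E1 per-node cardinality:
  R → 4
  σ[d<=7](R) → 4
  S → 4
  σ[x='p'](S) → 2
  ρ[z/x](σ[x='p'](S)) → 2
  R → 4
  ρ[b/d](R) → 4
  ρ[c/b](ρ[b/d](R)) → 4
  π[c,z](ρ[c/b](ρ[b/d](R))) → 4
  (ρ[z/x](σ[x='p'](S)) − π[c,z](ρ[c/b](ρ[b/d](R)))) → 2
  ρ[x/z]((ρ[z/x](σ[x='p'](S)) − π[c,z](ρ[c/b](ρ[b/d](R))))) → 2
  (σ[d<=7](R) ⋈[d=c] ρ[x/z]((ρ[z/x](σ[x='p'](S)) − π[c,z](ρ[c/b](ρ[b/d](R)))))) → 1
  σ[d>=2]((σ[d<=7](R) ⋈[d=c] ρ[x/z]((ρ[z/x](σ[x='p'](S)) − π[c,z](ρ[c/b](ρ[b/d](R))))))) → 1
E2 per-node cardinality:
  R → 4
  σ[d<=7](R) → 4
  σ[d>=2](σ[d<=7](R)) → 4
  S → 4
  σ[x='p'](S) → 2
  ρ[z/x](σ[x='p'](S)) → 2
  R → 4
  ρ[b/d](R) → 4
  ρ[c/b](ρ[b/d](R)) → 4
  π[c,z](ρ[c/b](ρ[b/d](R))) → 4
  (ρ[z/x](σ[x='p'](S)) − π[c,z](ρ[c/b](ρ[b/d](R)))) → 2
  ρ[x/z]((ρ[z/x](σ[x='p'](S)) − π[c,z](ρ[c/b](ρ[b/d](R))))) → 2
  (σ[d>=2](σ[d<=7](R)) ⋈[d=c] ρ[x/z]((ρ[z/x](σ[x='p'](S)) − π[c,z](ρ[c/b](ρ[b/d](R)))))) → 1

E1 and E2 produce the same multiset:
z | d | c | x
r | 6 | 6 | p

yes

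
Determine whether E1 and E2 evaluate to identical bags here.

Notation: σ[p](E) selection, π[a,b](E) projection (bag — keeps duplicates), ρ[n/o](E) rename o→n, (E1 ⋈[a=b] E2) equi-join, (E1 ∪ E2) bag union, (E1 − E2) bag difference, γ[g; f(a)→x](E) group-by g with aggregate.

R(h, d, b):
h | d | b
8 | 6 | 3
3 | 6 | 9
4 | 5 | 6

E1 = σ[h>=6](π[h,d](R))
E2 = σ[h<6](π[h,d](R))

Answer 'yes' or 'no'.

E1 stepwise |·|:
  R → 3
  π[h,d](R) → 3
  σ[h>=6](π[h,d](R)) → 1
E2 stepwise |·|:
  R → 3
  π[h,d](R) → 3
  σ[h<6](π[h,d](R)) → 2

E1 result:
h | d
8 | 6
E2 result:
h | d
3 | 6
4 | 5
Witness: (4, 5) appears 0× in E1 but 1× in E2.

no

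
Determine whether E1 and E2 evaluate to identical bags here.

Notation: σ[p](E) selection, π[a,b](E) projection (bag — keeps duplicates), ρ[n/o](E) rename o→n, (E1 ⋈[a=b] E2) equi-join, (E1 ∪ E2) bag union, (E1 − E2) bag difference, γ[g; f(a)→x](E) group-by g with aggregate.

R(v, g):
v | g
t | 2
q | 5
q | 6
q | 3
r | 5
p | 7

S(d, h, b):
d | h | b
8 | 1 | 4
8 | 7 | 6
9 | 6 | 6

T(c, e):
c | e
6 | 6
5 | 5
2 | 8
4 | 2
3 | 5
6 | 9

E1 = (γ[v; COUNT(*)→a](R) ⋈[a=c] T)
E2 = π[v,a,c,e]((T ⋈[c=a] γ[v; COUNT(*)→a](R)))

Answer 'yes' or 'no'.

E1 per-node cardinality:
  R → 6
  γ[v; COUNT(*)→a](R) → 4
  T → 6
  (γ[v; COUNT(*)→a](R) ⋈[a=c] T) → 1
E2 per-node cardinality:
  T → 6
  R → 6
  γ[v; COUNT(*)→a](R) → 4
  (T ⋈[c=a] γ[v; COUNT(*)→a](R)) → 1
  π[v,a,c,e]((T ⋈[c=a] γ[v; COUNT(*)→a](R))) → 1

E1 and E2 produce the same multiset:
v | a | c | e
q | 3 | 3 | 5

yes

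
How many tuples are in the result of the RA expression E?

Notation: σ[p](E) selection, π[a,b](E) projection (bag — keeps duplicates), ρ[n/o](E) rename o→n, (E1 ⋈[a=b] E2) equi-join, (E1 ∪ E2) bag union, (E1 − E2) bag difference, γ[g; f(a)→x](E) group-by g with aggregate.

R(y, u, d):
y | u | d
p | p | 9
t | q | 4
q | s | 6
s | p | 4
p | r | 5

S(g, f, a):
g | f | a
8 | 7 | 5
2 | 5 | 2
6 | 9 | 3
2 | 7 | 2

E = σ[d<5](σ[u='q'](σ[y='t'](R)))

Per-node cardinality:
  R → 5
  σ[y='t'](R) → 1
  σ[u='q'](σ[y='t'](R)) → 1
  σ[d<5](σ[u='q'](σ[y='t'](R))) → 1

|E| = 1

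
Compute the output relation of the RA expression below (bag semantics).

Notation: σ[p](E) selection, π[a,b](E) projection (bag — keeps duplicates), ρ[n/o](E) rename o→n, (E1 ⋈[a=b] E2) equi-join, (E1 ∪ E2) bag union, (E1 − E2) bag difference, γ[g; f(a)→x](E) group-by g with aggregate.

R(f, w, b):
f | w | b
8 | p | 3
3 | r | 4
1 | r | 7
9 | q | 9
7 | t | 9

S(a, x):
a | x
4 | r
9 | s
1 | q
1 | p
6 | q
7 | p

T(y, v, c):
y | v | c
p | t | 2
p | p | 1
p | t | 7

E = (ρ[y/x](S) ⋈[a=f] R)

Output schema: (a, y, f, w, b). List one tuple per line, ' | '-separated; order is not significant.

Subexpression sizes:
  S → 6
  ρ[y/x](S) → 6
  R → 5
  (ρ[y/x](S) ⋈[a=f] R) → 4

== RESULT ==
a | y | f | w | b
1 | p | 1 | r | 7
1 | q | 1 | r | 7
7 | p | 7 | t | 9
9 | s | 9 | q | 9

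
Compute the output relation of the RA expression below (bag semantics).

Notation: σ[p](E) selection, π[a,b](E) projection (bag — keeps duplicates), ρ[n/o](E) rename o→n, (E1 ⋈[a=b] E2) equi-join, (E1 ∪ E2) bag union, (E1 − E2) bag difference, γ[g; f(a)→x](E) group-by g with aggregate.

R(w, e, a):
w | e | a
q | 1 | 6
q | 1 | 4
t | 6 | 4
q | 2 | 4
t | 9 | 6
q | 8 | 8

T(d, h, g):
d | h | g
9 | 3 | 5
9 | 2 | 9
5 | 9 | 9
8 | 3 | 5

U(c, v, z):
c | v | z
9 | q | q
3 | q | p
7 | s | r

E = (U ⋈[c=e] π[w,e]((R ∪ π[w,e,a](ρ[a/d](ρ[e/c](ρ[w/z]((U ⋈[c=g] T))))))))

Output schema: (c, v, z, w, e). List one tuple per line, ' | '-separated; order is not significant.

Per-node cardinality:
  U → 3
  R → 6
  U → 3
  T → 4
  (U ⋈[c=g] T) → 2
  ρ[w/z]((U ⋈[c=g] T)) → 2
  ρ[e/c](ρ[w/z]((U ⋈[c=g] T))) → 2
  ρ[a/d](ρ[e/c](ρ[w/z]((U ⋈[c=g] T)))) → 2
  π[w,e,a](ρ[a/d](ρ[e/c](ρ[w/z]((U ⋈[c=g] T))))) → 2
  (R ∪ π[w,e,a](ρ[a/d](ρ[e/c](ρ[w/z]((U ⋈[c=g] T)))))) → 8
  π[w,e]((R ∪ π[w,e,a](ρ[a/d](ρ[e/c](ρ[w/z]((U ⋈[c=g] T))))))) → 8
  (U ⋈[c=e] π[w,e]((R ∪ π[w,e,a](ρ[a/d](ρ[e/c](ρ[w/z]((U ⋈[c=g] T)))))))) → 3

== RESULT ==
c | v | z | w | e
9 | q | q | q | 9
9 | q | q | q | 9
9 | q | q | t | 9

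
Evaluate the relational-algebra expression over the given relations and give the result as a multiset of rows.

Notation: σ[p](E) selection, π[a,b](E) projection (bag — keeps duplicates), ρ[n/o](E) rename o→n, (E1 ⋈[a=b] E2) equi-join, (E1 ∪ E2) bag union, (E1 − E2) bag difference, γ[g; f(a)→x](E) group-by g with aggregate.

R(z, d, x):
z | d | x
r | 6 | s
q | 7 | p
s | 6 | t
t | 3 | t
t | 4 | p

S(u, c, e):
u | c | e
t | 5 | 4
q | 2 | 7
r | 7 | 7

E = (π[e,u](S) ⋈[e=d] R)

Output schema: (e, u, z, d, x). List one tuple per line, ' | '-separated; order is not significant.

Stepwise |·|:
  S → 3
  π[e,u](S) → 3
  R → 5
  (π[e,u](S) ⋈[e=d] R) → 3

== RESULT ==
e | u | z | d | x
4 | t | t | 4 | p
7 | q | q | 7 | p
7 | r | q | 7 | p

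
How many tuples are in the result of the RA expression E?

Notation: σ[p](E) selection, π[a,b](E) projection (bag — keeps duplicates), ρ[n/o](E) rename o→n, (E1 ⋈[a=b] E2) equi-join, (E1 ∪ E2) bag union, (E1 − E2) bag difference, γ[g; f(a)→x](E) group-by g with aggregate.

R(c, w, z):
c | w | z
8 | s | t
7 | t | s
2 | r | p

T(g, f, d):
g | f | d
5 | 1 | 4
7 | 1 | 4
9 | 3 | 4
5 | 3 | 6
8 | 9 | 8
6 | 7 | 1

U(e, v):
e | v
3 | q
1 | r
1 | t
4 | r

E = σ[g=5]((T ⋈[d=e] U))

Subexpression sizes:
  T → 6
  U → 4
  (T ⋈[d=e] U) → 5
  σ[g=5]((T ⋈[d=e] U)) → 1

|E| = 1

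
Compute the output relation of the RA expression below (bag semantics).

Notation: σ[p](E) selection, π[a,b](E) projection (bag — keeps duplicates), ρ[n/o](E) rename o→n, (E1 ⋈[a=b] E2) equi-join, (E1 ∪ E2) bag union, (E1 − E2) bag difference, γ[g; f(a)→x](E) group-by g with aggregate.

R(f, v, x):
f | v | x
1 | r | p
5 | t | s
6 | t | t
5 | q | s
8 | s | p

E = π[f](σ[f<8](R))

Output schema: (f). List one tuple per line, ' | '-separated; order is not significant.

Subexpression sizes:
  R → 5
  σ[f<8](R) → 4
  π[f](σ[f<8](R)) → 4

== RESULT ==
f
1
5
5
6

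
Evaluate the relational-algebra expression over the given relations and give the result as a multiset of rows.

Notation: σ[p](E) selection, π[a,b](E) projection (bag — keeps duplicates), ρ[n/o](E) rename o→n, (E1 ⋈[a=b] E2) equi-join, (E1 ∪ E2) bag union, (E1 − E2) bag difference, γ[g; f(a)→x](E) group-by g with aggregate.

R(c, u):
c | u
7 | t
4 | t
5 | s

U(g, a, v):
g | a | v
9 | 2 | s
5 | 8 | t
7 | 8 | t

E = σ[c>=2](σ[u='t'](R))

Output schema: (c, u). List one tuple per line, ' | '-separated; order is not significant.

Per-node cardinality:
  R → 3
  σ[u='t'](R) → 2
  σ[c>=2](σ[u='t'](R)) → 2

== RESULT ==
c | u
4 | t
7 | t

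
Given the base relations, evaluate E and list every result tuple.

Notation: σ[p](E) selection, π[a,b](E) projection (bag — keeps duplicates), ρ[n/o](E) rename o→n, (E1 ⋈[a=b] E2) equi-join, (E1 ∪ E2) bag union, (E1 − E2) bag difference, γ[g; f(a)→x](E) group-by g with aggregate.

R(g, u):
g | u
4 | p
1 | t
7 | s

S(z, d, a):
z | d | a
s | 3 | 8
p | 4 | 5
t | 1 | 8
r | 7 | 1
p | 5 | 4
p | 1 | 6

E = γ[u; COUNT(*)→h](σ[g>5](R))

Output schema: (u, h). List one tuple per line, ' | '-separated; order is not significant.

Row counts bottom-up:
  R → 3
  σ[g>5](R) → 1
  γ[u; COUNT(*)→h](σ[g>5](R)) → 1

== RESULT ==
u | h
s | 1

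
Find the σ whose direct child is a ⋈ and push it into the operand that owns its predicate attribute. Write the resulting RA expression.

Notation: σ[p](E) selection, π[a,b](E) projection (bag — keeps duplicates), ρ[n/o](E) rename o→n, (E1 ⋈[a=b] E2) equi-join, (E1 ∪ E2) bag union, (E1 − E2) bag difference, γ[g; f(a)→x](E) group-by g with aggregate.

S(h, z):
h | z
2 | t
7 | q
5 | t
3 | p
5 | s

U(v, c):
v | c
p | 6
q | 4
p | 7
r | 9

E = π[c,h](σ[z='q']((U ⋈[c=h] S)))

σ filters on z, owned by the right side.
E' = π[c,h]((U ⋈[c=h] σ[z='q'](S)))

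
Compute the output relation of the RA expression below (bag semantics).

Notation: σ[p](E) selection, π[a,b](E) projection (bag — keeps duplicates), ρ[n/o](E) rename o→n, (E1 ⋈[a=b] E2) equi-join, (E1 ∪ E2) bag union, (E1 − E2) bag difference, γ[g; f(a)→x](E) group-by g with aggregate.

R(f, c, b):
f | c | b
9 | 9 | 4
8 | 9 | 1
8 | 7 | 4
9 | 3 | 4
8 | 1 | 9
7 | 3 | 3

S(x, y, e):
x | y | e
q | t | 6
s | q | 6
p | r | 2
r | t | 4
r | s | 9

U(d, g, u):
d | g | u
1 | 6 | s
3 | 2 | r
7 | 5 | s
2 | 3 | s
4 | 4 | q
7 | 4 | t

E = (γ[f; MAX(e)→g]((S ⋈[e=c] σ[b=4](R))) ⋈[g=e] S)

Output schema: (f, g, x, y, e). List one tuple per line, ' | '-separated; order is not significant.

Row counts bottom-up:
  S → 5
  R → 6
  σ[b=4](R) → 3
  (S ⋈[e=c] σ[b=4](R)) → 1
  γ[f; MAX(e)→g]((S ⋈[e=c] σ[b=4](R))) → 1
  S → 5
  (γ[f; MAX(e)→g]((S ⋈[e=c] σ[b=4](R))) ⋈[g=e] S) → 1

== RESULT ==
f | g | x | y | e
9 | 9 | r | s | 9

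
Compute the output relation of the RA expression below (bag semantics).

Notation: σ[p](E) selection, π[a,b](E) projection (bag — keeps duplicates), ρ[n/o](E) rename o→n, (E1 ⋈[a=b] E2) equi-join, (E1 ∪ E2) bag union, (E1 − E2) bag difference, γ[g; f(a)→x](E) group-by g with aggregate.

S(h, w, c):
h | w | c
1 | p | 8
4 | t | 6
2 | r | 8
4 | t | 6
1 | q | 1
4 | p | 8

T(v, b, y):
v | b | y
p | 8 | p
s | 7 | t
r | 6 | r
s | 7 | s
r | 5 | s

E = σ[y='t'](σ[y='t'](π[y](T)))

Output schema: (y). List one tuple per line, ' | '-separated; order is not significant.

Subexpression sizes:
  T → 5
  π[y](T) → 5
  σ[y='t'](π[y](T)) → 1
  σ[y='t'](σ[y='t'](π[y](T))) → 1

== RESULT ==
y
t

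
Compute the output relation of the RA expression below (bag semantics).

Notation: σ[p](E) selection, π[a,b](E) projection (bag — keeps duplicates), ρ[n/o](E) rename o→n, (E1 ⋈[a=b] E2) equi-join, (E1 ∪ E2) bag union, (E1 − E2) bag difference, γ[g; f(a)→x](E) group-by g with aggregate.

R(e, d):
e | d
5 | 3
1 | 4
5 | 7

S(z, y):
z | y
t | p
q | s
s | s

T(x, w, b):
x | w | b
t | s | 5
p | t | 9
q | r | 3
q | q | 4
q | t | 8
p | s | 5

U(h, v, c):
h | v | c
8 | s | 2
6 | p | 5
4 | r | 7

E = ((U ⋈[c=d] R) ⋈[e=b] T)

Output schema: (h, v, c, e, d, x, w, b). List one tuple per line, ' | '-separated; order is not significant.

Subexpression sizes:
  U → 3
  R → 3
  (U ⋈[c=d] R) → 1
  T → 6
  ((U ⋈[c=d] R) ⋈[e=b] T) → 2

== RESULT ==
h | v | c | e | d | x | w | b
4 | r | 7 | 5 | 7 | p | s | 5
4 | r | 7 | 5 | 7 | t | s | 5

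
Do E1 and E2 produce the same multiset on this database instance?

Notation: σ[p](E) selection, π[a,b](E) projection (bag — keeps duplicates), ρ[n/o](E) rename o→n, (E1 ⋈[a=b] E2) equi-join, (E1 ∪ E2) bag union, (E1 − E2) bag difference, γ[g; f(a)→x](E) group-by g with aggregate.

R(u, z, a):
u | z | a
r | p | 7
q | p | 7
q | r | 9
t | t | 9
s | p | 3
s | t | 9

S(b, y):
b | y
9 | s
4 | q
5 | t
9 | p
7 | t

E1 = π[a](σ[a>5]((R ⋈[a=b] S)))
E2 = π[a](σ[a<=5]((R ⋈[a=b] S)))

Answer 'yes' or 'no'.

E1 stepwise |·|:
  R → 6
  S → 5
  (R ⋈[a=b] S) → 8
  σ[a>5]((R ⋈[a=b] S)) → 8
  π[a](σ[a>5]((R ⋈[a=b] S))) → 8
E2 stepwise |·|:
  R → 6
  S → 5
  (R ⋈[a=b] S) → 8
  σ[a<=5]((R ⋈[a=b] S)) → 0
  π[a](σ[a<=5]((R ⋈[a=b] S))) → 0

E1 result:
a
7
7
9
9
9
9
9
9
E2 result:
a
(0 rows)
Witness: (7,) appears 2× in E1 but 0× in E2.

no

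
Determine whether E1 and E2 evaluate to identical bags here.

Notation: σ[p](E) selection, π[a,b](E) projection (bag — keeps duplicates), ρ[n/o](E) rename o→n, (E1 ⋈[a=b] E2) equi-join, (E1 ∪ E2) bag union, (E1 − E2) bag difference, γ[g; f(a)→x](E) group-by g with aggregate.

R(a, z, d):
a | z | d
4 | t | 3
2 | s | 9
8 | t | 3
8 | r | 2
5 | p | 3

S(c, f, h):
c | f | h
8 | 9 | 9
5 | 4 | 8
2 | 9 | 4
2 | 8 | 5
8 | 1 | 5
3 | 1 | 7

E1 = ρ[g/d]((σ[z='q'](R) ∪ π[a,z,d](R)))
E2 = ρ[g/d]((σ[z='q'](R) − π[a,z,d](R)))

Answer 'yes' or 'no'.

E1 subexpression sizes:
  R → 5
  σ[z='q'](R) → 0
  R → 5
  π[a,z,d](R) → 5
  (σ[z='q'](R) ∪ π[a,z,d](R)) → 5
  ρ[g/d]((σ[z='q'](R) ∪ π[a,z,d](R))) → 5
E2 subexpression sizes:
  R → 5
  σ[z='q'](R) → 0
  R → 5
  π[a,z,d](R) → 5
  (σ[z='q'](R) − π[a,z,d](R)) → 0
  ρ[g/d]((σ[z='q'](R) − π[a,z,d](R))) → 0

E1 result:
a | z | g
2 | s | 9
4 | t | 3
5 | p | 3
8 | r | 2
8 | t | 3
E2 result:
a | z | g
(0 rows)
Witness: (2, 's', 9) appears 1× in E1 but 0× in E2.

no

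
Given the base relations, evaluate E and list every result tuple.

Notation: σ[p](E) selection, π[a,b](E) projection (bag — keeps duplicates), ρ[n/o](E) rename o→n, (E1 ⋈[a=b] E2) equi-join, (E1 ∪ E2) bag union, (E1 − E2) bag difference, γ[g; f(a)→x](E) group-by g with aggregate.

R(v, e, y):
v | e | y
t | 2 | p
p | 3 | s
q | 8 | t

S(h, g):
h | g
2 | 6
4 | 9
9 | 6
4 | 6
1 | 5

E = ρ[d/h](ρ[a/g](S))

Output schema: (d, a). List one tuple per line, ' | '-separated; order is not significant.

Stepwise |·|:
  S → 5
  ρ[a/g](S) → 5
  ρ[d/h](ρ[a/g](S)) → 5

== RESULT ==
d | a
1 | 5
2 | 6
4 | 6
4 | 9
9 | 6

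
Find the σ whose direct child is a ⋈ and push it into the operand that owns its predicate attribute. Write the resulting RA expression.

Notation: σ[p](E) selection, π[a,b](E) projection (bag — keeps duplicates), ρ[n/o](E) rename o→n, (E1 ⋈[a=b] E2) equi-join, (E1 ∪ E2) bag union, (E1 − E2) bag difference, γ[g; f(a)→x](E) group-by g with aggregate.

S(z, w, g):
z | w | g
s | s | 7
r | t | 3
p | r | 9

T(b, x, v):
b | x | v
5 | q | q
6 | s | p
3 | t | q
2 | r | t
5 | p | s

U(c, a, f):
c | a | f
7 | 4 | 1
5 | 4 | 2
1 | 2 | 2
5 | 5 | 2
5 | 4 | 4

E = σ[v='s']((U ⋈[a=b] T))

σ filters on v, owned by the right side.
E' = (U ⋈[a=b] σ[v='s'](T))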